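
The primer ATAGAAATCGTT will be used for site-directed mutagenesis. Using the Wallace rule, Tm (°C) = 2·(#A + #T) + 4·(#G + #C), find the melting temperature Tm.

30°C

Scanning the sequence gives C=1, G=2, A=5, T=4.
AT pairs contribute 9, GC pairs contribute 3.
Tm = 4·3 + 2·9 = 12 + 18 = 30°C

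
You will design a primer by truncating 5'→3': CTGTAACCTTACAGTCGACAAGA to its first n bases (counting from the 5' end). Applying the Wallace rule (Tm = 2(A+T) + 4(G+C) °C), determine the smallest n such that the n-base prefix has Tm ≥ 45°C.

n = 16

First 15 bases: CTGTAACCTTACAGT → Tm = 42°C (< 45°C)
First 16 bases: CTGTAACCTTACAGTC → Tm = 46°C (≥ 45°C)
Since every base adds ≥2°C, Tm only increases with n, so the threshold is first crossed at n = 16.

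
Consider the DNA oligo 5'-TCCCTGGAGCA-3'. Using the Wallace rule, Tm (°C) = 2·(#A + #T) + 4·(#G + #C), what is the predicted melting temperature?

36°C

Counting bases: A=2, C=4, G=3, T=2
A+T = 4, G+C = 7
Tm = 4·7 + 2·4 = 28 + 8 = 36°C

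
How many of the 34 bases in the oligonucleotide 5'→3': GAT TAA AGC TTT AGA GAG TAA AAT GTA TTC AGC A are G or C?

Scanning the sequence gives T=10, A=14, G=7, C=3.
G+C = 7 + 3 = 10

10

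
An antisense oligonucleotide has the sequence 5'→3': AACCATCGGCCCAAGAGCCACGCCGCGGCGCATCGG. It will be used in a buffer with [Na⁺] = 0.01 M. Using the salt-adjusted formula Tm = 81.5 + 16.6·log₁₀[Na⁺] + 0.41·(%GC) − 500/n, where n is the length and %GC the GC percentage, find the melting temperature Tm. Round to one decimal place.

64.0°C

Length n = 36. Counting bases: T=2, C=15, G=11, A=8
G+C = 26, so %GC = 26/36 × 100 = 72.222%
Salt term: 16.6 × (-2) = -33.2
GC term: 0.41 × 72.222 = 29.611; length term: −500/36 = −13.889
Tm = 81.5 + (-33.2) + 29.611 − 13.889 = 64.022 → 64.0°C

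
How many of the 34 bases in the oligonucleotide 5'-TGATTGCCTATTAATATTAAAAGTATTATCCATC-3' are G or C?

8

Counting bases: A=12, T=14, C=5, G=3
G+C = 3 + 5 = 8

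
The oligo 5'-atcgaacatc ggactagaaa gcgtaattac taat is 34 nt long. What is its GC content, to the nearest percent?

35%

A=14, C=6, G=6, T=8
G+C = 6 + 6 = 12 out of 34 bases
%GC = 12/34 × 100 = 35.29% ≈ 35%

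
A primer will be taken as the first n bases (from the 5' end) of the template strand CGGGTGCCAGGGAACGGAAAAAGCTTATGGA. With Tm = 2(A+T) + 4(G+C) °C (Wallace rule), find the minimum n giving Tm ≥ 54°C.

First 15 bases: CGGGTGCCAGGGAAC → Tm = 52°C (< 54°C)
First 16 bases: CGGGTGCCAGGGAACG → Tm = 56°C (≥ 54°C)
Each additional base adds 2°C (A/T) or 4°C (G/C), so Tm is non-decreasing in n; n = 16 is the first length to reach 54°C.

n = 16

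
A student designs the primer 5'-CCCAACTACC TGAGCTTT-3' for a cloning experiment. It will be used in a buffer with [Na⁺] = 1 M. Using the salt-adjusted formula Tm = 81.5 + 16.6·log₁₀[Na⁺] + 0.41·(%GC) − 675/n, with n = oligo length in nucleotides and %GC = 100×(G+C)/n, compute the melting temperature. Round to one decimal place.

64.5°C

Length n = 18. Base counts: T=5, A=4, C=7, G=2
G+C = 9, so %GC = 9/18 × 100 = 50%
Salt term: 16.6 × (0) = 0
GC term: 0.41 × 50 = 20.5; length term: −675/18 = −37.5
Tm = 81.5 + (0) + 20.5 − 37.5 = 64.5 → 64.5°C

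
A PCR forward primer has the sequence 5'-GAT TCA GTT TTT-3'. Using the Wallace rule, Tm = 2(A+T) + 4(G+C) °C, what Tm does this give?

30°C

Scanning the sequence gives A=2, C=1, T=7, G=2.
AT pairs contribute 9, GC pairs contribute 3.
Tm = 2×9 + 4×3 = 30°C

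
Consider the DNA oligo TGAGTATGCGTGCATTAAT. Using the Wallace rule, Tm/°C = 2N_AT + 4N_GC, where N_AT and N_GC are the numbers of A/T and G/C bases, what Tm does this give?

52°C

Counting bases: T=7, C=2, A=5, G=5
A+T = 12, G+C = 7
Tm = 2×12 + 4×7 = 52°C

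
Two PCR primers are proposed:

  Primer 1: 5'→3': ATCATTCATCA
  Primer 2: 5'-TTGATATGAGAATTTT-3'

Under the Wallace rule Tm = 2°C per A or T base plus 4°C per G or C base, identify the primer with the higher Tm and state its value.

Primer 2, 38°C

Primer 1: A+T=8, G+C=3 → Tm = 2(8)+4(3) = 28°C
Primer 2: A+T=13, G+C=3 → Tm = 2(13)+4(3) = 38°C
28°C vs 38°C → primer 2 is higher.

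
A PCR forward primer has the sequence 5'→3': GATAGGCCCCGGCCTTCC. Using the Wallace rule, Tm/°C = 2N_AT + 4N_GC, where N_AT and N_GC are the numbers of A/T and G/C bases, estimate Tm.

Base counts: G=5, C=8, T=3, A=2
So N_AT = 5 and N_GC = 13.
Tm = 4·13 + 2·5 = 52 + 10 = 62°C

62°C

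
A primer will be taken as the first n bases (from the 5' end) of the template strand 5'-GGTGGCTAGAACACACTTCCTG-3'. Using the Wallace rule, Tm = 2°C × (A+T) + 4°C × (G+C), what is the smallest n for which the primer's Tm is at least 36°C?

First 11 bases: GGTGGCTAGAA → Tm = 34°C (< 36°C)
First 12 bases: GGTGGCTAGAAC → Tm = 38°C (≥ 36°C)
Since every base adds ≥2°C, Tm only increases with n, so the threshold is first crossed at n = 12.

n = 12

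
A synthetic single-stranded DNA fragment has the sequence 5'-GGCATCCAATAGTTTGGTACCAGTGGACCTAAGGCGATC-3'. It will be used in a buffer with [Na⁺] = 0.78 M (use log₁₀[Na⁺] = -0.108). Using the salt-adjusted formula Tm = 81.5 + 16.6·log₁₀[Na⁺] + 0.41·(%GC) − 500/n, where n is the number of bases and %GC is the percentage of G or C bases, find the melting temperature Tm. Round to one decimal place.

Length n = 39. Base counts: A=10, G=11, C=9, T=9
G+C = 20, so %GC = 20/39 × 100 = 51.282%
Salt term: 16.6 × (-0.108) = -1.793
GC term: 0.41 × 51.282 = 21.026; length term: −500/39 = −12.821
Tm = 81.5 + (-1.793) + 21.026 − 12.821 = 87.912 → 87.9°C

87.9°C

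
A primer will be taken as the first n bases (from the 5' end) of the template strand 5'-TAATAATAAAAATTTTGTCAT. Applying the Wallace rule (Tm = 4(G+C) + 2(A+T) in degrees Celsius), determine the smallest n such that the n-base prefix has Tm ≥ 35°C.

n = 17

First 16 bases: TAATAATAAAAATTTT → Tm = 32°C (< 35°C)
First 17 bases: TAATAATAAAAATTTTG → Tm = 36°C (≥ 35°C)
Each additional base adds 2°C (A/T) or 4°C (G/C), so Tm is non-decreasing in n; n = 17 is the first length to reach 35°C.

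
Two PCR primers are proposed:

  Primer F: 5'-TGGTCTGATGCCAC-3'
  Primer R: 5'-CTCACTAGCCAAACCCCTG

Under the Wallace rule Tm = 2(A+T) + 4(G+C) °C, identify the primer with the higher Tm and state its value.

Primer R, 60°C

Primer F: A+T=6, G+C=8 → Tm = 2(6)+4(8) = 44°C
Primer R: A+T=8, G+C=11 → Tm = 2(8)+4(11) = 60°C
44°C vs 60°C → primer R is higher.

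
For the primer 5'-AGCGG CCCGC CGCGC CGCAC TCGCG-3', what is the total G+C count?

Counting bases: C=13, G=9, T=1, A=2
G+C = 9 + 13 = 22

22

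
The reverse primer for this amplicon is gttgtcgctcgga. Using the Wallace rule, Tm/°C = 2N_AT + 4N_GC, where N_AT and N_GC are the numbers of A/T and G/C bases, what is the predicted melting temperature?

Base counts: T=4, G=5, C=3, A=1
A+T = 5, G+C = 8
Tm = 2(5) + 4(8) = 10 + 32 = 42°C

42°C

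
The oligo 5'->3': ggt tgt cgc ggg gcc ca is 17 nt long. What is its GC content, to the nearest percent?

Base counts: C=5, G=8, T=3, A=1
G+C = 8 + 5 = 13 out of 17 bases
%GC = 13/17 × 100 = 76.47% ≈ 76%

76%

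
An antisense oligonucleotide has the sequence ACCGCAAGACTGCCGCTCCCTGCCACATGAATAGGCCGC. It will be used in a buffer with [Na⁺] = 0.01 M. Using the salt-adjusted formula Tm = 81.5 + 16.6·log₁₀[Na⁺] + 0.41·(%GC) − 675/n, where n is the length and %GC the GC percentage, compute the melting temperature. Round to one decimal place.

57.3°C

Length n = 39. G=9, C=16, A=9, T=5
G+C = 25, so %GC = 25/39 × 100 = 64.103%
Salt term: 16.6 × (-2) = -33.2
GC term: 0.41 × 64.103 = 26.282; length term: −675/39 = −17.308
Tm = 81.5 + (-33.2) + 26.282 − 17.308 = 57.274 → 57.3°C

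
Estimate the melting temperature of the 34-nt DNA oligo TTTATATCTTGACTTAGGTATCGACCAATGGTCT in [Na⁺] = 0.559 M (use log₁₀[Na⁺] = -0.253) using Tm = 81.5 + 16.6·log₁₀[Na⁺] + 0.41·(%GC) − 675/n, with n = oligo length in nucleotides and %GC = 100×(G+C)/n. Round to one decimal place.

71.9°C

Length n = 34. Counting bases: G=6, T=14, C=6, A=8
G+C = 12, so %GC = 12/34 × 100 = 35.294%
Salt term: 16.6 × (-0.253) = -4.2
GC term: 0.41 × 35.294 = 14.471; length term: −675/34 = −19.853
Tm = 81.5 + (-4.2) + 14.471 − 19.853 = 71.918 → 71.9°C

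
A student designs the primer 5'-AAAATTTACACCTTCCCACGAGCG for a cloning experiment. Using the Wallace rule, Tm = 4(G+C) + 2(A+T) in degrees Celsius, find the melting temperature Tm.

70°C

Base counts: C=8, A=8, G=3, T=5
So N_AT = 13 and N_GC = 11.
Tm = 4·11 + 2·13 = 44 + 26 = 70°C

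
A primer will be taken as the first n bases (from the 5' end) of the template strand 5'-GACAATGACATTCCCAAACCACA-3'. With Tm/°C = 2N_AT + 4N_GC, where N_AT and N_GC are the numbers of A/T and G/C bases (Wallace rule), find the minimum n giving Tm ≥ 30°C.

First 10 bases: GACAATGACA → Tm = 28°C (< 30°C)
First 11 bases: GACAATGACAT → Tm = 30°C (≥ 30°C)
Since every base adds ≥2°C, Tm only increases with n, so the threshold is first crossed at n = 11.

n = 11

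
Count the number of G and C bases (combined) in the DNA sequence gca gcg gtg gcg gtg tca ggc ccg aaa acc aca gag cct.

Scanning the sequence gives G=14, A=9, T=4, C=12.
Total G or C: 14 + 12 = 26

26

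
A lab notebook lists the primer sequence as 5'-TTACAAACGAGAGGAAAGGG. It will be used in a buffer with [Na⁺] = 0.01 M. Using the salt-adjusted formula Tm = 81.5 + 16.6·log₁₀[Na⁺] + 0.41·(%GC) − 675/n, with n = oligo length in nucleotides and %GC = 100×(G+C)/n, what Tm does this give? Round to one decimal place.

33.0°C

Length n = 20. Base counts: A=9, G=7, T=2, C=2
G+C = 9, so %GC = 9/20 × 100 = 45%
Salt term: 16.6 × (-2) = -33.2
GC term: 0.41 × 45 = 18.45; length term: −675/20 = −33.75
Tm = 81.5 + (-33.2) + 18.45 − 33.75 = 33 → 33.0°C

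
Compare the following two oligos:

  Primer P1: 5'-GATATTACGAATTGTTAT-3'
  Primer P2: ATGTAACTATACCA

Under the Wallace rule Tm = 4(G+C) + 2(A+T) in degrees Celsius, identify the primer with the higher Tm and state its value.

Primer P1: A+T=14, G+C=4 → Tm = 2(14)+4(4) = 44°C
Primer P2: A+T=10, G+C=4 → Tm = 2(10)+4(4) = 36°C
44°C vs 36°C → primer P1 is higher.

Primer P1, 44°C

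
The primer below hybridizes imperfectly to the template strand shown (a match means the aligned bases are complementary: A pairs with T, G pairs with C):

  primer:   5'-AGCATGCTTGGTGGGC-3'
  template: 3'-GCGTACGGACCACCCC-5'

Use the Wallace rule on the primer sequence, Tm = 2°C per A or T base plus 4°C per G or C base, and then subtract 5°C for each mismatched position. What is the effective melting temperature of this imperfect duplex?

37°C

Primer base counts: A=2, T=4, G=7, C=3 → A+T=6, G+C=10
Perfect-match Tm = 2(6) + 4(10) = 12 + 40 = 52°C
Mismatches (positions where the bases are not complementary): 3 (at positions 1, 8, 16)
Effective Tm = 52 − 3×5 = 52 − 15 = 37°C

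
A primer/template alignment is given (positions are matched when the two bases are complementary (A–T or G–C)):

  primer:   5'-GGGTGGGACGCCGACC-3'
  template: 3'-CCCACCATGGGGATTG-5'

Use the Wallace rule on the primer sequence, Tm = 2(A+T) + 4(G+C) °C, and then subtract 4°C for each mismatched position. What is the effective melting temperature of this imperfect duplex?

42°C

Primer base counts: A=2, T=1, G=8, C=5 → A+T=3, G+C=13
Perfect-match Tm = 2(3) + 4(13) = 6 + 52 = 58°C
Mismatches (positions where the bases are not complementary): 4 (at positions 7, 10, 13, 15)
Effective Tm = 58 − 4×4 = 58 − 16 = 42°C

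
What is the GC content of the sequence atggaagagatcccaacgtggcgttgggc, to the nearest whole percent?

Counting bases: T=5, G=11, A=7, C=6
G+C = 11 + 6 = 17 out of 29 bases
%GC = 17/29 × 100 = 58.62% ≈ 59%

59%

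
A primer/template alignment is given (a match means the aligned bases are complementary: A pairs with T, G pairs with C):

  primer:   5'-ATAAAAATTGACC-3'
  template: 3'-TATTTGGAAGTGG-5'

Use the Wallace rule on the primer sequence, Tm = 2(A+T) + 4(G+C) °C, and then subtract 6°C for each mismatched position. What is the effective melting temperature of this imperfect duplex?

14°C

Primer base counts: A=7, T=3, G=1, C=2 → A+T=10, G+C=3
Perfect-match Tm = 2(10) + 4(3) = 20 + 12 = 32°C
Mismatches (positions where the bases are not complementary): 3 (at positions 6, 7, 10)
Effective Tm = 32 − 3×6 = 32 − 18 = 14°C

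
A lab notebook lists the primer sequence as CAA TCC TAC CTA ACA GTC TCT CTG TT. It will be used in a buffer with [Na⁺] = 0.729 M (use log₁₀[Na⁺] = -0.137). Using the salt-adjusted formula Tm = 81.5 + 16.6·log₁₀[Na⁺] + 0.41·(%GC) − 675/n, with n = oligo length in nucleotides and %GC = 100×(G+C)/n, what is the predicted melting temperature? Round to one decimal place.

70.6°C

Length n = 26. Base counts: T=9, G=2, A=6, C=9
G+C = 11, so %GC = 11/26 × 100 = 42.308%
Salt term: 16.6 × (-0.137) = -2.274
GC term: 0.41 × 42.308 = 17.346; length term: −675/26 = −25.962
Tm = 81.5 + (-2.274) + 17.346 − 25.962 = 70.61 → 70.6°C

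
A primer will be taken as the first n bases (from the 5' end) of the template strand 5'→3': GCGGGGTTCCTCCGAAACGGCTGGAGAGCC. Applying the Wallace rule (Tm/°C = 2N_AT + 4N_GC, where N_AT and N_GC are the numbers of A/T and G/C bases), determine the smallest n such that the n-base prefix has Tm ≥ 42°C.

n = 12

First 11 bases: GCGGGGTTCCT → Tm = 38°C (< 42°C)
First 12 bases: GCGGGGTTCCTC → Tm = 42°C (≥ 42°C)
Each additional base adds 2°C (A/T) or 4°C (G/C), so Tm is non-decreasing in n; n = 12 is the first length to reach 42°C.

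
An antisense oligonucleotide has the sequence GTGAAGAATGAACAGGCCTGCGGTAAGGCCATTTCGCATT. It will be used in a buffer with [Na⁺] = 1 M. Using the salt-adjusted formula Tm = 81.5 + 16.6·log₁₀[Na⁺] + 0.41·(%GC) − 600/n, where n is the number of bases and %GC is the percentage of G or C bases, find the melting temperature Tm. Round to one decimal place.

87.0°C

Length n = 40. Counting bases: T=9, A=11, C=8, G=12
G+C = 20, so %GC = 20/40 × 100 = 50%
Salt term: 16.6 × (0) = 0
GC term: 0.41 × 50 = 20.5; length term: −600/40 = −15
Tm = 81.5 + (0) + 20.5 − 15 = 87 → 87.0°C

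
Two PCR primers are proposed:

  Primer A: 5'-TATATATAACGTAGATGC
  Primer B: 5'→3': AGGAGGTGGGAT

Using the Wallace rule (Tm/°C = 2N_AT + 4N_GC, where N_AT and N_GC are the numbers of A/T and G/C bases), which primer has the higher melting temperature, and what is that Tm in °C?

Primer A: A+T=13, G+C=5 → Tm = 2(13)+4(5) = 46°C
Primer B: A+T=5, G+C=7 → Tm = 2(5)+4(7) = 38°C
46°C vs 38°C → primer A is higher.

Primer A, 46°C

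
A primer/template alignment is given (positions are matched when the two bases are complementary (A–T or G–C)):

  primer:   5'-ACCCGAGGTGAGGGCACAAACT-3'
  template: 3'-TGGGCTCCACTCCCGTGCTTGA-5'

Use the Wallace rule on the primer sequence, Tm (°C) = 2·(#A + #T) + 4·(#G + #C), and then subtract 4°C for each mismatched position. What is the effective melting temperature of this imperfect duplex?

Primer base counts: A=7, T=2, G=7, C=6 → A+T=9, G+C=13
Perfect-match Tm = 2(9) + 4(13) = 18 + 52 = 70°C
Mismatches (positions where the bases are not complementary): 1 (at position 18)
Effective Tm = 70 − 1×4 = 70 − 4 = 66°C

66°C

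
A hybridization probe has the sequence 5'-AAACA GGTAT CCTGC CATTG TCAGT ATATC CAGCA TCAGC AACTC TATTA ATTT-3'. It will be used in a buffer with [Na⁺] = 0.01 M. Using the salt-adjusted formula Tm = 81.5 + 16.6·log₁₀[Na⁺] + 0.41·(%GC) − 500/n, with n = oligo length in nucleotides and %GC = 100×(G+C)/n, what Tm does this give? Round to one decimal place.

Length n = 54. Counting bases: T=17, G=7, A=17, C=13
G+C = 20, so %GC = 20/54 × 100 = 37.037%
Salt term: 16.6 × (-2) = -33.2
GC term: 0.41 × 37.037 = 15.185; length term: −500/54 = −9.259
Tm = 81.5 + (-33.2) + 15.185 − 9.259 = 54.226 → 54.2°C

54.2°C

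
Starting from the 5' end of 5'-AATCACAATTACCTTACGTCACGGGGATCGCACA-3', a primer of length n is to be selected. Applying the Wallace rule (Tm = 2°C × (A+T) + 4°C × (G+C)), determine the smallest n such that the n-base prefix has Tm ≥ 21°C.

First 8 bases: AATCACAA → Tm = 20°C (< 21°C)
First 9 bases: AATCACAAT → Tm = 22°C (≥ 21°C)
Each additional base adds 2°C (A/T) or 4°C (G/C), so Tm is non-decreasing in n; n = 9 is the first length to reach 21°C.

n = 9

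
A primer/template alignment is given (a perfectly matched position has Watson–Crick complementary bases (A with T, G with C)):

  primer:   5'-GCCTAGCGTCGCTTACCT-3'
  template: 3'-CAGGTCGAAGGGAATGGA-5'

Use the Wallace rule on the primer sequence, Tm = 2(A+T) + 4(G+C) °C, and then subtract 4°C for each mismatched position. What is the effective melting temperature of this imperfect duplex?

42°C

Primer base counts: A=2, T=5, G=4, C=7 → A+T=7, G+C=11
Perfect-match Tm = 2(7) + 4(11) = 14 + 44 = 58°C
Mismatches (positions where the bases are not complementary): 4 (at positions 2, 4, 8, 11)
Effective Tm = 58 − 4×4 = 58 − 16 = 42°C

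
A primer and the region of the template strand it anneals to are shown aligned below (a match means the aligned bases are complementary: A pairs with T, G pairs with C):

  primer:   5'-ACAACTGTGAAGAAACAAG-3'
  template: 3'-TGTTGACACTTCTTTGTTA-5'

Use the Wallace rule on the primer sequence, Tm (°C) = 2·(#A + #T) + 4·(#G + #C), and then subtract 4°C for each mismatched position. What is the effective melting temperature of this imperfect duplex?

48°C

Primer base counts: A=10, T=2, G=4, C=3 → A+T=12, G+C=7
Perfect-match Tm = 2(12) + 4(7) = 24 + 28 = 52°C
Mismatches (positions where the bases are not complementary): 1 (at position 19)
Effective Tm = 52 − 1×4 = 52 − 4 = 48°C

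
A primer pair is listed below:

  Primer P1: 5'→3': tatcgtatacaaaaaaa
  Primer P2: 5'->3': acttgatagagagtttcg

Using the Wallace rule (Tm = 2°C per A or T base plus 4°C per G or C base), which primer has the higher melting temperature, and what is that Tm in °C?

Primer P2, 50°C

Primer P1: A+T=14, G+C=3 → Tm = 2(14)+4(3) = 40°C
Primer P2: A+T=11, G+C=7 → Tm = 2(11)+4(7) = 50°C
40°C vs 50°C → primer P2 is higher.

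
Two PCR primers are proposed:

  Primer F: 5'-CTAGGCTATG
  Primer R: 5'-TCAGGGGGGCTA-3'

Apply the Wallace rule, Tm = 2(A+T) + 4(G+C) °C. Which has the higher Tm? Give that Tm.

Primer F: A+T=5, G+C=5 → Tm = 2(5)+4(5) = 30°C
Primer R: A+T=4, G+C=8 → Tm = 2(4)+4(8) = 40°C
30°C vs 40°C → primer R is higher.

Primer R, 40°C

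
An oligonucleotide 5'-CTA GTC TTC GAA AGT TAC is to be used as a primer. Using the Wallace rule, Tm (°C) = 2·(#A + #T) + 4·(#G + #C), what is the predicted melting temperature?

50°C

Counting bases: A=5, C=4, G=3, T=6
So N_AT = 11 and N_GC = 7.
Tm = 2(11) + 4(7) = 22 + 28 = 50°C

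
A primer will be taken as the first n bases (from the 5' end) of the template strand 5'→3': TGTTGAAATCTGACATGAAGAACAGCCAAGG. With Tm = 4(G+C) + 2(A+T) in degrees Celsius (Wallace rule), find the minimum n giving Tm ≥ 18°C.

First 6 bases: TGTTGA → Tm = 16°C (< 18°C)
First 7 bases: TGTTGAA → Tm = 18°C (≥ 18°C)
Since every base adds ≥2°C, Tm only increases with n, so the threshold is first crossed at n = 7.

n = 7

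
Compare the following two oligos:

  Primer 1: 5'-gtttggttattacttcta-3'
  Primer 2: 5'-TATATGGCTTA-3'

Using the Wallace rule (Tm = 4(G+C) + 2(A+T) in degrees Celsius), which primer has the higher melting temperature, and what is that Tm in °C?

Primer 1, 46°C

Primer 1: A+T=13, G+C=5 → Tm = 2(13)+4(5) = 46°C
Primer 2: A+T=8, G+C=3 → Tm = 2(8)+4(3) = 28°C
46°C vs 28°C → primer 1 is higher.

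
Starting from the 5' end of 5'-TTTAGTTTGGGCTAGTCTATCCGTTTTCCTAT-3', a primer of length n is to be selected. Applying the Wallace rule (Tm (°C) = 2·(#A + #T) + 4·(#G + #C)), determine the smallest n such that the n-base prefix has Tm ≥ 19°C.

n = 9

First 8 bases: TTTAGTTT → Tm = 18°C (< 19°C)
First 9 bases: TTTAGTTTG → Tm = 22°C (≥ 19°C)
Since every base adds ≥2°C, Tm only increases with n, so the threshold is first crossed at n = 9.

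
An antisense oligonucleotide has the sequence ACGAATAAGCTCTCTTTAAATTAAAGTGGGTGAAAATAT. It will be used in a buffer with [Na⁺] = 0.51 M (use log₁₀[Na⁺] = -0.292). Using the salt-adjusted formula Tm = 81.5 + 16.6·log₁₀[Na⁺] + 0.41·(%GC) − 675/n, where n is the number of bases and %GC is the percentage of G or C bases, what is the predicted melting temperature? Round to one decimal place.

Length n = 39. C=4, A=16, T=12, G=7
G+C = 11, so %GC = 11/39 × 100 = 28.205%
Salt term: 16.6 × (-0.292) = -4.847
GC term: 0.41 × 28.205 = 11.564; length term: −675/39 = −17.308
Tm = 81.5 + (-4.847) + 11.564 − 17.308 = 70.909 → 70.9°C

70.9°C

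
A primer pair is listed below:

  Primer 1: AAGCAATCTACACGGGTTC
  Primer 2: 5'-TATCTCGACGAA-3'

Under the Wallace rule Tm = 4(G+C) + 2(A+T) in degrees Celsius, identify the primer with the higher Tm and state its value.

Primer 1, 56°C

Primer 1: A+T=10, G+C=9 → Tm = 2(10)+4(9) = 56°C
Primer 2: A+T=7, G+C=5 → Tm = 2(7)+4(5) = 34°C
56°C vs 34°C → primer 1 is higher.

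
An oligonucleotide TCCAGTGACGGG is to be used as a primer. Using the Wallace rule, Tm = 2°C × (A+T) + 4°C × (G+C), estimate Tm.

40°C

Base counts: G=5, C=3, T=2, A=2
So N_AT = 4 and N_GC = 8.
Tm = 2×4 + 4×8 = 40°C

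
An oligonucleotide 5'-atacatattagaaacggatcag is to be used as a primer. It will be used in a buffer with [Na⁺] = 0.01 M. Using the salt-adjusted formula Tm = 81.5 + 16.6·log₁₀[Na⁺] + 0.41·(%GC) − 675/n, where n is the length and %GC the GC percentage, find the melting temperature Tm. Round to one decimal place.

30.7°C

Length n = 22. Scanning the sequence gives G=4, A=10, C=3, T=5.
G+C = 7, so %GC = 7/22 × 100 = 31.818%
Salt term: 16.6 × (-2) = -33.2
GC term: 0.41 × 31.818 = 13.045; length term: −675/22 = −30.682
Tm = 81.5 + (-33.2) + 13.045 − 30.682 = 30.663 → 30.7°C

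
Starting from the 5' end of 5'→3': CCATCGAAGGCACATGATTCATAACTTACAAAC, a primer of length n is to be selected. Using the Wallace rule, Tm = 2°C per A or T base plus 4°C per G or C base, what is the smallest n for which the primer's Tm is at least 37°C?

First 11 bases: CCATCGAAGGC → Tm = 36°C (< 37°C)
First 12 bases: CCATCGAAGGCA → Tm = 38°C (≥ 37°C)
Each additional base adds 2°C (A/T) or 4°C (G/C), so Tm is non-decreasing in n; n = 12 is the first length to reach 37°C.

n = 12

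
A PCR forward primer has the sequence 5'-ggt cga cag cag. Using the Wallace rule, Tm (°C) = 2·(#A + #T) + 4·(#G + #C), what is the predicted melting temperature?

40°C

C=3, T=1, G=5, A=3
AT pairs contribute 4, GC pairs contribute 8.
Tm = 2(4) + 4(8) = 8 + 32 = 40°C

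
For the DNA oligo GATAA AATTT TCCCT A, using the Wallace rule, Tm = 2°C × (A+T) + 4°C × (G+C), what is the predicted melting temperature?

Base counts: A=6, G=1, T=6, C=3
So N_AT = 12 and N_GC = 4.
Tm = 4·4 + 2·12 = 16 + 24 = 40°C

40°C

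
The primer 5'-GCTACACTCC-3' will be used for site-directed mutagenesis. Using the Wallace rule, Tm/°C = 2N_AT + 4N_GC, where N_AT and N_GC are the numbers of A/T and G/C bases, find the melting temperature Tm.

32°C

G=1, T=2, C=5, A=2
So N_AT = 4 and N_GC = 6.
Tm = 2(4) + 4(6) = 8 + 24 = 32°C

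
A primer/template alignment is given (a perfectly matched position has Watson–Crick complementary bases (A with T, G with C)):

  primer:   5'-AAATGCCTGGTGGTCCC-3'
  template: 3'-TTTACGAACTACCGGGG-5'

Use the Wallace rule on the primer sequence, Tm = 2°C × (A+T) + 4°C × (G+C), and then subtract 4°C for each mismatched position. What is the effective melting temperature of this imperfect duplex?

Primer base counts: A=3, T=4, G=5, C=5 → A+T=7, G+C=10
Perfect-match Tm = 2(7) + 4(10) = 14 + 40 = 54°C
Mismatches (positions where the bases are not complementary): 3 (at positions 7, 10, 14)
Effective Tm = 54 − 3×4 = 54 − 12 = 42°C

42°C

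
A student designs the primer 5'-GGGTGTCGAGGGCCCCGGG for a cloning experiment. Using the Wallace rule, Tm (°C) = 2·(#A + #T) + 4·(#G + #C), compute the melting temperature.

G=11, T=2, A=1, C=5
AT pairs contribute 3, GC pairs contribute 16.
Tm = 4·16 + 2·3 = 64 + 6 = 70°C

70°C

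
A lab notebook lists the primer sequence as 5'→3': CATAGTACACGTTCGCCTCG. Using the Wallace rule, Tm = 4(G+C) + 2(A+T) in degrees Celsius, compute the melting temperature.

G=4, T=5, C=7, A=4
AT pairs contribute 9, GC pairs contribute 11.
Tm = 4·11 + 2·9 = 44 + 18 = 62°C

62°C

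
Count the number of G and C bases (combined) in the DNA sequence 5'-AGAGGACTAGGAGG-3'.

Counting bases: A=5, C=1, T=1, G=7
G+C = 7 + 1 = 8

8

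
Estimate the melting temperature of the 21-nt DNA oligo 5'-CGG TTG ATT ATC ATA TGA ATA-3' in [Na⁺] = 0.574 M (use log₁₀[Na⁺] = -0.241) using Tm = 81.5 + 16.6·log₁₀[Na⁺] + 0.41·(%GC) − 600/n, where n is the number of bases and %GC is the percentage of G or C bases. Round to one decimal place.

Length n = 21. T=8, G=4, C=2, A=7
G+C = 6, so %GC = 6/21 × 100 = 28.571%
Salt term: 16.6 × (-0.241) = -4.001
GC term: 0.41 × 28.571 = 11.714; length term: −600/21 = −28.571
Tm = 81.5 + (-4.001) + 11.714 − 28.571 = 60.642 → 60.6°C

60.6°C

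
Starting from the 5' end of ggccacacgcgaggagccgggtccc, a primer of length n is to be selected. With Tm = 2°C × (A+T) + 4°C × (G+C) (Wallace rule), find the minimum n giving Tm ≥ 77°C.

First 21 bases: GGCCACACGCGAGGAGCCGGG → Tm = 76°C (< 77°C)
First 22 bases: GGCCACACGCGAGGAGCCGGGT → Tm = 78°C (≥ 77°C)
Since every base adds ≥2°C, Tm only increases with n, so the threshold is first crossed at n = 22.

n = 22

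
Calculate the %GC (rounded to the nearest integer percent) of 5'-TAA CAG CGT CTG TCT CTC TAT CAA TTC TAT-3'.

37%

Base counts: A=7, T=12, C=8, G=3
G+C = 3 + 8 = 11 out of 30 bases
%GC = 11/30 × 100 = 36.67% ≈ 37%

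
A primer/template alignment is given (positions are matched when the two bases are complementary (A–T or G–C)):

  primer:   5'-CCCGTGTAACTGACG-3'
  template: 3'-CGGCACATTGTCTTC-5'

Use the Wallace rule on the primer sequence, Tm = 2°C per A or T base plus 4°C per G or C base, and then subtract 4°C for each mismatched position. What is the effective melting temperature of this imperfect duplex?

Primer base counts: A=3, T=3, G=4, C=5 → A+T=6, G+C=9
Perfect-match Tm = 2(6) + 4(9) = 12 + 36 = 48°C
Mismatches (positions where the bases are not complementary): 3 (at positions 1, 11, 14)
Effective Tm = 48 − 3×4 = 48 − 12 = 36°C

36°C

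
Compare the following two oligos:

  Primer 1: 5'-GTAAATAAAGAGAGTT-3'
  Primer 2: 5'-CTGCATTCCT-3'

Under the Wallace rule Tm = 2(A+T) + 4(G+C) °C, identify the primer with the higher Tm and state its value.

Primer 1: A+T=12, G+C=4 → Tm = 2(12)+4(4) = 40°C
Primer 2: A+T=5, G+C=5 → Tm = 2(5)+4(5) = 30°C
40°C vs 30°C → primer 1 is higher.

Primer 1, 40°C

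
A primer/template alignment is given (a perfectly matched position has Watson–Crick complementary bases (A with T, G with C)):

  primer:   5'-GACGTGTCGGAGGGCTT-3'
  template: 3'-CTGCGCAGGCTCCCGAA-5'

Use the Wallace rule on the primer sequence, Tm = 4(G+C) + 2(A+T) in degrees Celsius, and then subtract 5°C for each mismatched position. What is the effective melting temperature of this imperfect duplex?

Primer base counts: A=2, T=4, G=8, C=3 → A+T=6, G+C=11
Perfect-match Tm = 2(6) + 4(11) = 12 + 44 = 56°C
Mismatches (positions where the bases are not complementary): 2 (at positions 5, 9)
Effective Tm = 56 − 2×5 = 56 − 10 = 46°C

46°C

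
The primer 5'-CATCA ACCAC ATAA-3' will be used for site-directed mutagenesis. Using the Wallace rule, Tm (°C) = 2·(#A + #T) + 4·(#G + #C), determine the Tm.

T=2, A=7, C=5, G=0
A+T = 9, G+C = 5
Tm = 2×9 + 4×5 = 38°C

38°C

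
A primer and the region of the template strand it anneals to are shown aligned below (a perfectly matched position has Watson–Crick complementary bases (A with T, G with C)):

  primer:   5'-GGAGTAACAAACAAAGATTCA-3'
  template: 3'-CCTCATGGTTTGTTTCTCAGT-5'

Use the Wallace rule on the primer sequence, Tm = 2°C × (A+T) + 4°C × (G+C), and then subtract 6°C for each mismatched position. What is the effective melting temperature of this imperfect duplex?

Primer base counts: A=11, T=3, G=4, C=3 → A+T=14, G+C=7
Perfect-match Tm = 2(14) + 4(7) = 28 + 28 = 56°C
Mismatches (positions where the bases are not complementary): 2 (at positions 7, 18)
Effective Tm = 56 − 2×6 = 56 − 12 = 44°C

44°C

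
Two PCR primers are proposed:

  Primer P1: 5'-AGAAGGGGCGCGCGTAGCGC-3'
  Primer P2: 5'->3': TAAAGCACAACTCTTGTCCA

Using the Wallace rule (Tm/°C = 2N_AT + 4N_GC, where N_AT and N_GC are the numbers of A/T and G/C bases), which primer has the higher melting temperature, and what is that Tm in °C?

Primer P1, 70°C

Primer P1: A+T=5, G+C=15 → Tm = 2(5)+4(15) = 70°C
Primer P2: A+T=12, G+C=8 → Tm = 2(12)+4(8) = 56°C
70°C vs 56°C → primer P1 is higher.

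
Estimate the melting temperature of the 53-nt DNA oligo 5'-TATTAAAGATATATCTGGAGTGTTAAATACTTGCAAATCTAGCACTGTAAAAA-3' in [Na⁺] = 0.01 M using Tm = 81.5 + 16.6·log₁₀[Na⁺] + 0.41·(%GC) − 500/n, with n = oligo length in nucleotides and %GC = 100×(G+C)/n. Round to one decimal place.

49.7°C

Length n = 53. Counting bases: T=17, A=22, C=6, G=8
G+C = 14, so %GC = 14/53 × 100 = 26.415%
Salt term: 16.6 × (-2) = -33.2
GC term: 0.41 × 26.415 = 10.83; length term: −500/53 = −9.434
Tm = 81.5 + (-33.2) + 10.83 − 9.434 = 49.696 → 49.7°C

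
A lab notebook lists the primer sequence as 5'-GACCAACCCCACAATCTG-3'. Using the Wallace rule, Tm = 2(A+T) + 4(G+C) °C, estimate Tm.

56°C

Base counts: T=2, C=8, A=6, G=2
So N_AT = 8 and N_GC = 10.
Tm = 4·10 + 2·8 = 40 + 16 = 56°C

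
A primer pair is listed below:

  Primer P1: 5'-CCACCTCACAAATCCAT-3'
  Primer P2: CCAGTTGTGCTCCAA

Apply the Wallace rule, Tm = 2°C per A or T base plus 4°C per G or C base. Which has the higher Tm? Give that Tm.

Primer P1, 50°C

Primer P1: A+T=9, G+C=8 → Tm = 2(9)+4(8) = 50°C
Primer P2: A+T=7, G+C=8 → Tm = 2(7)+4(8) = 46°C
50°C vs 46°C → primer P1 is higher.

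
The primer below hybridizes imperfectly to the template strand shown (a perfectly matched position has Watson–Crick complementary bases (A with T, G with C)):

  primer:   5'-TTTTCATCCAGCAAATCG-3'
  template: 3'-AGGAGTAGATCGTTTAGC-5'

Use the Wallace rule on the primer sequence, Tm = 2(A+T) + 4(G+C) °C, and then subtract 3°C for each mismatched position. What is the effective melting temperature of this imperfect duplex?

Primer base counts: A=5, T=6, G=2, C=5 → A+T=11, G+C=7
Perfect-match Tm = 2(11) + 4(7) = 22 + 28 = 50°C
Mismatches (positions where the bases are not complementary): 3 (at positions 2, 3, 9)
Effective Tm = 50 − 3×3 = 50 − 9 = 41°C

41°C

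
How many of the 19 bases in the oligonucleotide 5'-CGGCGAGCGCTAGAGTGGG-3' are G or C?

Base counts: G=10, C=4, A=3, T=2
G+C = 10 + 4 = 14

14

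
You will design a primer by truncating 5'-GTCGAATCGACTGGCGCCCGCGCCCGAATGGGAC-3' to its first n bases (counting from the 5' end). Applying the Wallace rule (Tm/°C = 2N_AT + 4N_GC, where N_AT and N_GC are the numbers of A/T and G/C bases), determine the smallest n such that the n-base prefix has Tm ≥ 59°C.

n = 18

First 17 bases: GTCGAATCGACTGGCGC → Tm = 56°C (< 59°C)
First 18 bases: GTCGAATCGACTGGCGCC → Tm = 60°C (≥ 59°C)
Each additional base adds 2°C (A/T) or 4°C (G/C), so Tm is non-decreasing in n; n = 18 is the first length to reach 59°C.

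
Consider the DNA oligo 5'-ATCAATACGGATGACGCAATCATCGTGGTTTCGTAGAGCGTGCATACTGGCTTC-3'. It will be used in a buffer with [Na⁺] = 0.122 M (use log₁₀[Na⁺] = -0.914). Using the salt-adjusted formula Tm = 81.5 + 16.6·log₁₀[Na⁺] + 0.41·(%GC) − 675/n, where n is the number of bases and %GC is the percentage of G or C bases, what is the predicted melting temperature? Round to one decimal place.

73.6°C

Length n = 54. Base counts: C=12, A=13, T=15, G=14
G+C = 26, so %GC = 26/54 × 100 = 48.148%
Salt term: 16.6 × (-0.914) = -15.172
GC term: 0.41 × 48.148 = 19.741; length term: −675/54 = −12.5
Tm = 81.5 + (-15.172) + 19.741 − 12.5 = 73.569 → 73.6°C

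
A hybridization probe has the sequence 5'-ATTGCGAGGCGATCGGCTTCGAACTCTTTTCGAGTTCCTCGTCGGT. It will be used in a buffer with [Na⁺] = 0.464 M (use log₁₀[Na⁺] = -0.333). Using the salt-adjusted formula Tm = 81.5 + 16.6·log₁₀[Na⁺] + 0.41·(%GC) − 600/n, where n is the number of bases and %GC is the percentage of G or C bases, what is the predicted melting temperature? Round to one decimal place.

Length n = 46. Base counts: G=13, T=15, A=6, C=12
G+C = 25, so %GC = 25/46 × 100 = 54.348%
Salt term: 16.6 × (-0.333) = -5.528
GC term: 0.41 × 54.348 = 22.283; length term: −600/46 = −13.043
Tm = 81.5 + (-5.528) + 22.283 − 13.043 = 85.212 → 85.2°C

85.2°C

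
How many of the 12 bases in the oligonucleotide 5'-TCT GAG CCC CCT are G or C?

Counting bases: T=3, A=1, C=6, G=2
G+C = 2 + 6 = 8

8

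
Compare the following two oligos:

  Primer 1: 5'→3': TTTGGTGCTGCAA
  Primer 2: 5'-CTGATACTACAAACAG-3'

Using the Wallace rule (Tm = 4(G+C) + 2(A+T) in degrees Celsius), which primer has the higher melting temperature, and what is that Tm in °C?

Primer 2, 44°C

Primer 1: A+T=7, G+C=6 → Tm = 2(7)+4(6) = 38°C
Primer 2: A+T=10, G+C=6 → Tm = 2(10)+4(6) = 44°C
38°C vs 44°C → primer 2 is higher.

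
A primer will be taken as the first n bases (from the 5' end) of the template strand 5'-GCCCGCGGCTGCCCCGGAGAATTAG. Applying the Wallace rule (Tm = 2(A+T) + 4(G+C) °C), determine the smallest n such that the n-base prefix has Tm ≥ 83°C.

n = 25

First 24 bases: GCCCGCGGCTGCCCCGGAGAATTA → Tm = 82°C (< 83°C)
First 25 bases: GCCCGCGGCTGCCCCGGAGAATTAG → Tm = 86°C (≥ 83°C)
Each additional base adds 2°C (A/T) or 4°C (G/C), so Tm is non-decreasing in n; n = 25 is the first length to reach 83°C.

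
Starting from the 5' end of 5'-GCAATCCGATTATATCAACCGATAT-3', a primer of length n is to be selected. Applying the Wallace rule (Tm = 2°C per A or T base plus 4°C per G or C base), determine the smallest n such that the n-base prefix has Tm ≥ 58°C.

First 20 bases: GCAATCCGATTATATCAACC → Tm = 56°C (< 58°C)
First 21 bases: GCAATCCGATTATATCAACCG → Tm = 60°C (≥ 58°C)
Since every base adds ≥2°C, Tm only increases with n, so the threshold is first crossed at n = 21.

n = 21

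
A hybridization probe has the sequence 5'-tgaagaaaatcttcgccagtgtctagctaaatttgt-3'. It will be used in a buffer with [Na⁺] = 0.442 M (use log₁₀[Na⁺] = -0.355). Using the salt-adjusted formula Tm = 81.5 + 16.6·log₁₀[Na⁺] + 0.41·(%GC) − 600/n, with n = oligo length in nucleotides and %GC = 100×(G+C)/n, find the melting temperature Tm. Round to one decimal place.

73.7°C

Length n = 36. Counting bases: A=11, T=12, C=6, G=7
G+C = 13, so %GC = 13/36 × 100 = 36.111%
Salt term: 16.6 × (-0.355) = -5.893
GC term: 0.41 × 36.111 = 14.806; length term: −600/36 = −16.667
Tm = 81.5 + (-5.893) + 14.806 − 16.667 = 73.746 → 73.7°C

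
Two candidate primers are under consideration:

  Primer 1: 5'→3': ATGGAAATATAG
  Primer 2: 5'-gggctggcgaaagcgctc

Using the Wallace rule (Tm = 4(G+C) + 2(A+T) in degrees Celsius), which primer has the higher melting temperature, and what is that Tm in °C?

Primer 2, 62°C

Primer 1: A+T=9, G+C=3 → Tm = 2(9)+4(3) = 30°C
Primer 2: A+T=5, G+C=13 → Tm = 2(5)+4(13) = 62°C
30°C vs 62°C → primer 2 is higher.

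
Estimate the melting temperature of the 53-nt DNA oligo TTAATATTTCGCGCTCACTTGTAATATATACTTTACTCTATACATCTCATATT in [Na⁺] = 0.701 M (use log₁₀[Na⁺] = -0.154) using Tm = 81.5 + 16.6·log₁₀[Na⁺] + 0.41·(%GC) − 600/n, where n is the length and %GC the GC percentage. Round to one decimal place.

78.5°C

Length n = 53. A=15, C=11, T=24, G=3
G+C = 14, so %GC = 14/53 × 100 = 26.415%
Salt term: 16.6 × (-0.154) = -2.556
GC term: 0.41 × 26.415 = 10.83; length term: −600/53 = −11.321
Tm = 81.5 + (-2.556) + 10.83 − 11.321 = 78.453 → 78.5°C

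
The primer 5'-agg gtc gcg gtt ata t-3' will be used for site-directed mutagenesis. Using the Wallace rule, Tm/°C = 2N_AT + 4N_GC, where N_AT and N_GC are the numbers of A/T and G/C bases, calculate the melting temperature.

48°C

Base counts: G=6, T=5, C=2, A=3
AT pairs contribute 8, GC pairs contribute 8.
Tm = 4·8 + 2·8 = 32 + 16 = 48°C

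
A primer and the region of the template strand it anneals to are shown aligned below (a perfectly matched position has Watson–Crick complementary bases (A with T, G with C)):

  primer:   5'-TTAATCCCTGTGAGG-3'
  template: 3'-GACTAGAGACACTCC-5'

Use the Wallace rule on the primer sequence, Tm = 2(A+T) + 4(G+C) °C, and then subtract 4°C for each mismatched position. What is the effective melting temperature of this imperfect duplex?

Primer base counts: A=3, T=5, G=4, C=3 → A+T=8, G+C=7
Perfect-match Tm = 2(8) + 4(7) = 16 + 28 = 44°C
Mismatches (positions where the bases are not complementary): 3 (at positions 1, 3, 7)
Effective Tm = 44 − 3×4 = 44 − 12 = 32°C

32°C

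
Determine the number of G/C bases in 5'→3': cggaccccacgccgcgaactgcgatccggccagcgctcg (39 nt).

Scanning the sequence gives A=6, C=18, G=12, T=3.
G+C = 12 + 18 = 30

30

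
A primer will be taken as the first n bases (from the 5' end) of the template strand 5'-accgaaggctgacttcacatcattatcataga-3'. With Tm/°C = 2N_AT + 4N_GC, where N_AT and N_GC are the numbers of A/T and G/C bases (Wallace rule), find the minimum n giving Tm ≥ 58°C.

n = 19

First 18 bases: ACCGAAGGCTGACTTCAC → Tm = 56°C (< 58°C)
First 19 bases: ACCGAAGGCTGACTTCACA → Tm = 58°C (≥ 58°C)
Since every base adds ≥2°C, Tm only increases with n, so the threshold is first crossed at n = 19.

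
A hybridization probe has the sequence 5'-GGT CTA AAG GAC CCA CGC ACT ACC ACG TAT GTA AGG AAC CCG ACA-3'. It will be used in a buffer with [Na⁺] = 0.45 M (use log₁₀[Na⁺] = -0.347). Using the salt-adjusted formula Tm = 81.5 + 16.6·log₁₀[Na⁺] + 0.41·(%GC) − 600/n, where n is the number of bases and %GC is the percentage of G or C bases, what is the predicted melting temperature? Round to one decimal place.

Length n = 45. Base counts: C=14, G=10, A=15, T=6
G+C = 24, so %GC = 24/45 × 100 = 53.333%
Salt term: 16.6 × (-0.347) = -5.76
GC term: 0.41 × 53.333 = 21.867; length term: −600/45 = −13.333
Tm = 81.5 + (-5.76) + 21.867 − 13.333 = 84.274 → 84.3°C

84.3°C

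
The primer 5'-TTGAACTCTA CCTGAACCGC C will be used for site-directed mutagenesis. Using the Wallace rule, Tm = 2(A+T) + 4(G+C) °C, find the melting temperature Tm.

Base counts: C=8, T=5, G=3, A=5
A+T = 10, G+C = 11
Tm = 2(10) + 4(11) = 20 + 44 = 64°C

64°C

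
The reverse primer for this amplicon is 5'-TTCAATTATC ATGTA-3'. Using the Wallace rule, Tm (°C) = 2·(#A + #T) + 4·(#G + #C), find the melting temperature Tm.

36°C

G=1, C=2, T=7, A=5
A+T = 12, G+C = 3
Tm = 2(12) + 4(3) = 24 + 12 = 36°C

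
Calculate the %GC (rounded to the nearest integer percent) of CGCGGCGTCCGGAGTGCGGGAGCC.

Base counts: G=12, T=2, A=2, C=8
G+C = 12 + 8 = 20 out of 24 bases
%GC = 20/24 × 100 = 83.33% ≈ 83%

83%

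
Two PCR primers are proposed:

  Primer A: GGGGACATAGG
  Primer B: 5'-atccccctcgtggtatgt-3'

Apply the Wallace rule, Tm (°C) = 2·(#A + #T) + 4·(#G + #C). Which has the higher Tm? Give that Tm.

Primer B, 56°C

Primer A: A+T=4, G+C=7 → Tm = 2(4)+4(7) = 36°C
Primer B: A+T=8, G+C=10 → Tm = 2(8)+4(10) = 56°C
36°C vs 56°C → primer B is higher.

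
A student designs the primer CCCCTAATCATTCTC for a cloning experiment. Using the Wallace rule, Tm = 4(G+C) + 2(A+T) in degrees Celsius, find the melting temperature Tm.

44°C

Scanning the sequence gives G=0, T=5, C=7, A=3.
AT pairs contribute 8, GC pairs contribute 7.
Tm = 2×8 + 4×7 = 44°C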